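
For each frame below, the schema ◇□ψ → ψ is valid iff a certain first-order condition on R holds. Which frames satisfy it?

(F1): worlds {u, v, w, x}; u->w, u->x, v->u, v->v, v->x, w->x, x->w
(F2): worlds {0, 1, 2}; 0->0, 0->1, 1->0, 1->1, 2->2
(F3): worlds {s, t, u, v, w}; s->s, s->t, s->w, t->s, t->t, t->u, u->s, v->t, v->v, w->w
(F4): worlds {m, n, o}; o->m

The schema corresponds to symmetry: ∀x ∀y (Rxy → Ryx).
(F1): fails — Ruw but not Rwu.
(F2): holds.
(F3): fails — Rus but not Rsu.
(F4): fails — Rom but not Rmo.
Valid on: (F2).

(F2)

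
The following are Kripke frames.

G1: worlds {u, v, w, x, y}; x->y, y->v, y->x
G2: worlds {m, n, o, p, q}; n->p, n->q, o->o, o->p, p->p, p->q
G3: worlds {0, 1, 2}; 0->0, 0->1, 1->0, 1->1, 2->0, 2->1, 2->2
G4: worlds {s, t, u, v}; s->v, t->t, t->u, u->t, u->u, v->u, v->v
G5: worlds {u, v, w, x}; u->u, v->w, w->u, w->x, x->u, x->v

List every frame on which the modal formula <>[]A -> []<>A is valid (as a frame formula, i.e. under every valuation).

G3, G4

The schema corresponds to convergence: forall x forall y forall z (Rxy & Rxz -> exists w (Ryw & Rzw)).
G1: fails — Ryx and Ryv but x and v have no common successor.
G2: fails — Rnq and Rnq but q and q have no common successor.
G3: condition met.
G4: condition met.
G5: fails — Rxu and Rxv but u and v have no common successor.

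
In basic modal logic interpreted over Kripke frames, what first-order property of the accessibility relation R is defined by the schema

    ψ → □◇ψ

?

Symmetry

Suppose ψ→□◇ψ is valid. Take Rxy and set V(ψ)={x}. Then ψ at x, so □◇ψ at x, so ◇ψ at y, so some z with Ryz has ψ; z=x, i.e. Ryx.
The converse is a direct semantic check.
Frame condition: ∀x ∀y (Rxy → Ryx).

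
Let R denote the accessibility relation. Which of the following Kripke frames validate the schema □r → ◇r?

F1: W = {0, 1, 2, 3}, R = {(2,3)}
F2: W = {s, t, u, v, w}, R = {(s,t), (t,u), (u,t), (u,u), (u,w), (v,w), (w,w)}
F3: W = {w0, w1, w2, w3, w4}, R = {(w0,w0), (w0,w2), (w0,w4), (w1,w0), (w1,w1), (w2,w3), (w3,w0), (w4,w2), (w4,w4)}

This is the axiom for seriality; its first-order frame correspondent is ∀x ∃y Rxy.
F1: fails — world 0 has no successor.
F2: holds.
F3: holds.

F2, F3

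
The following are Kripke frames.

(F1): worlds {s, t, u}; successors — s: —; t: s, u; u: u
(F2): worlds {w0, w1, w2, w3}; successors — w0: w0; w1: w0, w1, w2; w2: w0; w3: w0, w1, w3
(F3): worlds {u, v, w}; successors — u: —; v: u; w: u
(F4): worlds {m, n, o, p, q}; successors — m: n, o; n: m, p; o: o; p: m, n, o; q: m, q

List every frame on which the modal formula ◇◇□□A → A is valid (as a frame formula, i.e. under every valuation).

(F3)

Frame correspondent (Sahlqvist): ∀x ∀y (xR²y → ∃w (yR²w ∧ x = w)) — i.e. a generalized confluence (Geach) condition.
(F1): fails — tR²u but no w with uR²w and t=w.
(F2): fails — w1R²w0 but no w with w0R²w and w1=w.
(F3): condition met.
(F4): fails — mR²o but no w with oR²w and m=w.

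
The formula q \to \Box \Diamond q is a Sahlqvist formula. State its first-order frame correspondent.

Suppose q→□◇q is valid. Take Rxy and set V(q)={x}. Then q at x, so □◇q at x, so ◇q at y, so some z with Ryz has q; z=x, i.e. Ryx.
The converse is a direct semantic check.
Frame condition: \forall x \forall y (Rxy \to Ryx).

symmetry: \forall x \forall y (Rxy \to Ryx)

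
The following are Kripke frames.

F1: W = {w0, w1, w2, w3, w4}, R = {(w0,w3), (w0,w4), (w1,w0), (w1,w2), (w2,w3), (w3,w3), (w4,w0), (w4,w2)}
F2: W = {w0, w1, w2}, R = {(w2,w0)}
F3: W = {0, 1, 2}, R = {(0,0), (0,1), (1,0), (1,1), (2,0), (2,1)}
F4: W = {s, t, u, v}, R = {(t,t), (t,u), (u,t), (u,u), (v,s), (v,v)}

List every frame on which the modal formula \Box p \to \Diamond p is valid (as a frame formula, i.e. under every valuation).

This is the axiom for seriality; its first-order frame correspondent is \forall x \exists y Rxy.
F1: condition met.
F2: fails — world w0 has no successor.
F3: condition met.
F4: fails — world s has no successor.

F1, F3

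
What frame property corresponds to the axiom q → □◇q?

Suppose q→□◇q is valid. Take Rxy and set V(q)={x}. Then q at x, so □◇q at x, so ◇q at y, so some z with Ryz has q; z=x, i.e. Ryx.
Conversely, on a frame with symmetry the schema holds at every world under every valuation.
Frame condition: ∀x ∀y (Rxy → Ryx).

Symmetry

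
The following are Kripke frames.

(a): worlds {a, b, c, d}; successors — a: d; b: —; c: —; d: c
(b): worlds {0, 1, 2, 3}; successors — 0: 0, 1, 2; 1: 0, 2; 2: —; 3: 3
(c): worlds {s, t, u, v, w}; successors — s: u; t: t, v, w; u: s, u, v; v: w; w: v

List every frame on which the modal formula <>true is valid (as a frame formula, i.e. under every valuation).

(c)

Frame correspondent (Sahlqvist): forall x exists y Rxy — i.e. seriality.
(a): fails — world b has no successor.
(b): fails — world 2 has no successor.
(c): holds.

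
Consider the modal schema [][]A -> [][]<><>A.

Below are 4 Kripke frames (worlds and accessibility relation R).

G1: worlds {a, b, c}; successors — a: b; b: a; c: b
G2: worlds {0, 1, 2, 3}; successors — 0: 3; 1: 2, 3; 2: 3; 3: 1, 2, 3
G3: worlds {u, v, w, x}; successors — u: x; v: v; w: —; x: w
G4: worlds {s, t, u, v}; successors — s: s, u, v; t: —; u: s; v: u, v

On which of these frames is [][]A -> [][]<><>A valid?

Frame correspondent (Sahlqvist): forall x forall z (x R^2 z -> exists w (x R^2 w & z R^2 w)) — i.e. a generalized confluence (Geach) condition.
G1: ✓.
G2: ✓.
G3: fails — uR²w but no t with uR²t and wR²t.
G4: ✓.

G1, G2, G4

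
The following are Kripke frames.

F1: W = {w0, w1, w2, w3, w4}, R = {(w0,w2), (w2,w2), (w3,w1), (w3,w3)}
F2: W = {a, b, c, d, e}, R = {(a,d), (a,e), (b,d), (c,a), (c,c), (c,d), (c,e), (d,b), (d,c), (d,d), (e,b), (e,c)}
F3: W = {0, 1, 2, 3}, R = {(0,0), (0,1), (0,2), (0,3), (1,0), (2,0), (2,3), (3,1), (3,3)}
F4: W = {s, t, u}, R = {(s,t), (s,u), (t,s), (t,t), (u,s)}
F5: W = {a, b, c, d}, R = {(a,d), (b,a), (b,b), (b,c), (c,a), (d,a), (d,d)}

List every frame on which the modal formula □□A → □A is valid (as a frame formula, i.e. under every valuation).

F1, F3

Frame correspondent (Sahlqvist): ∀x ∀y (Rxy → ∃z (Rxz ∧ Rzy)) — i.e. density.
F1: holds.
F2: fails — Reb but no z with Rez and Rzb.
F3: holds.
F4: fails — Rus but no z with Ruz and Rzs.
F5: fails — Rca but no z with Rcz and Rza.
Valid on: F1, F3.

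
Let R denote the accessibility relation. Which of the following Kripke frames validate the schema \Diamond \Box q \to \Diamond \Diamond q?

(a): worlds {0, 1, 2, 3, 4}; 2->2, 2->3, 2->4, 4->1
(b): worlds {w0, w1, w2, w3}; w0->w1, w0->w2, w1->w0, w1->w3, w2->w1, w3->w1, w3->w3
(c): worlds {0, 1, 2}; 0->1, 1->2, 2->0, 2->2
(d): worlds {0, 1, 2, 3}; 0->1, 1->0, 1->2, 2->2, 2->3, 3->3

(b), (c), (d)

The schema corresponds to a generalized confluence (Geach) condition: \forall x \forall y (xRy \to \exists w (yRw \wedge x R^2 w)).
(a): fails — 2R3 but no w with 3Rw and 2R²w.
(b): satisfies the condition.
(c): satisfies the condition.
(d): satisfies the condition.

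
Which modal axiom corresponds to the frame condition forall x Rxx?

A defining formula is □ψ → ψ (the T axiom).
Suppose □ψ→ψ is valid. At any x set V(ψ)={w : Rxw}. Then □ψ holds at x, so ψ holds at x, i.e. Rxx.

□ψ → ψ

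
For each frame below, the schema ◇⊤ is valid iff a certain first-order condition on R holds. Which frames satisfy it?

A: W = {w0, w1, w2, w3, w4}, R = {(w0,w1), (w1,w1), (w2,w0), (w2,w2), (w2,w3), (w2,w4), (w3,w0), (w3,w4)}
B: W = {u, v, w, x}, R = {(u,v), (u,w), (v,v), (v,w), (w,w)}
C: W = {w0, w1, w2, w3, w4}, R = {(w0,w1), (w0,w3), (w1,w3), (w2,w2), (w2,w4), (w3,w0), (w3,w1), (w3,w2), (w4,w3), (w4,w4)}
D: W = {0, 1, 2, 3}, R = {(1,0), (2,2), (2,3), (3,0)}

Frame correspondent (Sahlqvist): ∀x ∃y Rxy — i.e. seriality.
A: fails — world w4 has no successor.
B: fails — world x has no successor.
C: holds.
D: fails — world 0 has no successor.
Valid on: C.

C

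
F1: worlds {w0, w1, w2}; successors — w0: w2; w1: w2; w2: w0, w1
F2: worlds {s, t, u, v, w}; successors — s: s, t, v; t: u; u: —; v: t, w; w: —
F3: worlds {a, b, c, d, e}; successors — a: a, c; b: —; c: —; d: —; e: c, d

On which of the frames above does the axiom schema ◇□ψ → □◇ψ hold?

The schema corresponds to convergence: ∀x ∀y ∀z (Rxy ∧ Rxz → ∃w (Ryw ∧ Rzw)).
F1: condition met.
F2: fails — Rsv and Rst but v and t have no common successor.
F3: fails — Raa and Rac but a and c have no common successor.

F1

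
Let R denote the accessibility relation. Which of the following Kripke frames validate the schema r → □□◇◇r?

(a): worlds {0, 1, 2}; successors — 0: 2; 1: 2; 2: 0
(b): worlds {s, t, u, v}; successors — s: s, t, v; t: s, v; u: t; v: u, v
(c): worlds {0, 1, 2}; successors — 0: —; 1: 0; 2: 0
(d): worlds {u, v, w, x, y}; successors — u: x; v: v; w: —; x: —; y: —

(c), (d)

Frame correspondent (Sahlqvist): ∀x ∀z (xR²z → ∃w (x = w ∧ zR²w)) — i.e. a generalized confluence (Geach) condition.
(a): fails — 1R²0 but no w with 1=w and 0R²w.
(b): fails — sR²v but no w with s=w and vR²w.
(c): satisfies the condition.
(d): satisfies the condition.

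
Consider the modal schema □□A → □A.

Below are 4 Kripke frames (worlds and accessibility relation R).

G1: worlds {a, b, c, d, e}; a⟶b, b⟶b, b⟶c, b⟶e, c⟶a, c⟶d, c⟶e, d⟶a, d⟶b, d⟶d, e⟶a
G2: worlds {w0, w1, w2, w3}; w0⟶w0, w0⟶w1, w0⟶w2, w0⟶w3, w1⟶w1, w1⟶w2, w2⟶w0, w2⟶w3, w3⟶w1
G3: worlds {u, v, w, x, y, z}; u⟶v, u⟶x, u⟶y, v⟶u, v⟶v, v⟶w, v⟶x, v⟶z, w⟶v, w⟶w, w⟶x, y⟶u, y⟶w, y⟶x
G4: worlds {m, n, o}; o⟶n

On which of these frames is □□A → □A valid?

G2

Frame correspondent (Sahlqvist): ∀x ∀y (Rxy → ∃z (Rxz ∧ Rzy)) — i.e. density.
G1: fails — Rea but no z with Rez and Rza.
G2: ✓.
G3: fails — Ruy but no t with Rut and Rty.
G4: fails — Ron but no z with Roz and Rzn.
Valid on: G2.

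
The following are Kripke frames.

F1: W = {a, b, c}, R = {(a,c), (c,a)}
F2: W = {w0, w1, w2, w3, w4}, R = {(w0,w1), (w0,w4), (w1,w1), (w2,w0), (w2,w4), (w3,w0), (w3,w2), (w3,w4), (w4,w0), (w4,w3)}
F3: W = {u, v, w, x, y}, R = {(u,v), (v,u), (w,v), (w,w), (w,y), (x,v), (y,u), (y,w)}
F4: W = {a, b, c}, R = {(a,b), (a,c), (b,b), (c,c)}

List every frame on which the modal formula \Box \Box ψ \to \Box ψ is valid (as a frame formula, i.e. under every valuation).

Frame correspondent (Sahlqvist): \forall x \forall y (Rxy \to \exists z (Rxz \wedge Rzy)) — i.e. density.
F1: fails — Rac but no z with Raz and Rzc.
F2: fails — Rw0w4 but no z with Rw0z and Rzw4.
F3: fails — Ruv but no z with Ruz and Rzv.
F4: ✓.

F4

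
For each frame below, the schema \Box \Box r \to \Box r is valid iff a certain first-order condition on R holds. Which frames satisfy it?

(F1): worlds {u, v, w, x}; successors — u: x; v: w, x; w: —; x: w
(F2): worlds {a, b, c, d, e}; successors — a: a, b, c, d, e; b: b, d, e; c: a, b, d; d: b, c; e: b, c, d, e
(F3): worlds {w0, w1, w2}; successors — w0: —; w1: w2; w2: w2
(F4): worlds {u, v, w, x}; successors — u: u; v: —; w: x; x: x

(F3), (F4)

The schema corresponds to density: \forall x \forall y (Rxy \to \exists z (Rxz \wedge Rzy)).
(F1): fails — Rvx but no z with Rvz and Rzx.
(F2): fails — Rdc but no z with Rdz and Rzc.
(F3): satisfies the condition.
(F4): satisfies the condition.
Valid on: (F3), (F4).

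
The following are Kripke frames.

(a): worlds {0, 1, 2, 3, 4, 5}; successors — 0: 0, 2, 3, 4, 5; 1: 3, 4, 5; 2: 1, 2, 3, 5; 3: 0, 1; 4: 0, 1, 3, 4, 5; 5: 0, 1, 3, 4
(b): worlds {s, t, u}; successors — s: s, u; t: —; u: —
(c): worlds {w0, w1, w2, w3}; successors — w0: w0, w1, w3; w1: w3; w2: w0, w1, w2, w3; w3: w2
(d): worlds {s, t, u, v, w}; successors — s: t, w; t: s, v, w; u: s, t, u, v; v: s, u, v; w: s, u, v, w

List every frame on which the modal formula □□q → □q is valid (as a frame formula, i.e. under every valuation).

(b)

Frame correspondent (Sahlqvist): ∀x ∀y (Rxy → ∃z (Rxz ∧ Rzy)) — i.e. density.
(a): fails — R31 but no z with R3z and Rz1.
(b): satisfies the condition.
(c): fails — Rw1w3 but no z with Rw1z and Rzw3.
(d): fails — Rst but no z with Rsz and Rzt.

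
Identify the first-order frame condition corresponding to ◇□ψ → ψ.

symmetry

Equivalently (dual form): ψ → □◇ψ.
Suppose ψ→□◇ψ is valid. Take Rxy and set V(ψ)={x}. Then ψ at x, so □◇ψ at x, so ◇ψ at y, so some z with Ryz has ψ; z=x, i.e. Ryx.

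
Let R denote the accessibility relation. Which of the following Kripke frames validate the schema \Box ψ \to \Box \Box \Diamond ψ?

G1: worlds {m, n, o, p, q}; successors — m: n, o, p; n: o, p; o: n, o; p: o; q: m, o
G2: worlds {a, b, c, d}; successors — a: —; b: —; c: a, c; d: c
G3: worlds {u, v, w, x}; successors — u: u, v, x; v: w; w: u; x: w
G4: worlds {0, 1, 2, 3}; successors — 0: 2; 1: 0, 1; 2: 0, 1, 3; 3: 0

The schema corresponds to a generalized confluence (Geach) condition: \forall x \forall z (x R^2 z \to \exists w (xRw \wedge zRw)).
G1: holds.
G2: fails — cR²a but no w with cRw and aRw.
G3: fails — uR²v but no t with uRt and vRt.
G4: fails — 0R²1 but no w with 0Rw and 1Rw.
Valid on: G1.

G1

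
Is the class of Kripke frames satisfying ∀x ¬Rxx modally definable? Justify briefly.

If a class were modally definable it would be closed under surjective bounded morphisms (Goldblatt–Thomason).
The 2-cycle (worlds s,t with s→t→s) is irreflexive, and the map sending every world to a single reflexive point • is a surjective bounded morphism (forth: every edge maps to (•,•); back: every world has a successor). So any modal formula valid on the 2-cycle is also valid on the reflexive point, which is not irreflexive.
So no modal formula (or set of formulas) defines exactly the irreflexive frames.

Not definable by any modal formula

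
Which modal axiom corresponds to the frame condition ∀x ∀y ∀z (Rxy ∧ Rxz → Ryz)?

The condition is the Euclidean property. The 5 schema ◇q → □◇q defines it.
Suppose ◇q→□◇q is valid. Take Rxy, Rxz and set V(q)={y}. Then ◇q at x, so □◇q at x, so ◇q at z, so some w with Rzw has q; w=y, i.e. Rzy. By symmetry of the argument, Ryz.

◇q → □◇q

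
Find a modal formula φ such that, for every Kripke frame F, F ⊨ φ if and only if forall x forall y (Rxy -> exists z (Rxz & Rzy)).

A defining formula is □□p → □p (the C4 axiom).
Suppose □□p→□p is valid. Take Rxy and set V(p)={w : xR²w}. Then □□p at x, so □p at x, so p at y, i.e. ∃z(Rxz∧Rzy).

□□p → □p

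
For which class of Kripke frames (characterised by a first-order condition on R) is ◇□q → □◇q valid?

convergence

Suppose ◇□q→□◇q is valid. Take Rxy, Rxz and set V(q)={w : Ryw}. Then □q at y so ◇□q at x, so □◇q at x, so ◇q at z, giving w with Rzw and Ryw.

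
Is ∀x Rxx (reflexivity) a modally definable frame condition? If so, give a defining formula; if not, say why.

Yes — defined by □p → p

This is a Sahlqvist condition; the T axiom □p → p defines it.
Suppose □p→p is valid. At any x set V(p)={w : Rxw}. Then □p holds at x, so p holds at x, i.e. Rxx.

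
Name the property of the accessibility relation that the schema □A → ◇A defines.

seriality

This is the D axiom.
It corresponds to seriality: ∀x ∃y Rxy.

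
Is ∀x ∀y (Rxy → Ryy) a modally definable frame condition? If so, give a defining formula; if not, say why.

The condition is shift-reflexivity. A defining modal formula is □(□p → p).
Suppose □(□p→p) is valid. Take Rxy and set V(p)={w : Ryw}. Then at y, □p holds; since □(□p→p) at x, □p→p at y, so p at y, i.e. Ryy.

Yes — defined by □(□p → p)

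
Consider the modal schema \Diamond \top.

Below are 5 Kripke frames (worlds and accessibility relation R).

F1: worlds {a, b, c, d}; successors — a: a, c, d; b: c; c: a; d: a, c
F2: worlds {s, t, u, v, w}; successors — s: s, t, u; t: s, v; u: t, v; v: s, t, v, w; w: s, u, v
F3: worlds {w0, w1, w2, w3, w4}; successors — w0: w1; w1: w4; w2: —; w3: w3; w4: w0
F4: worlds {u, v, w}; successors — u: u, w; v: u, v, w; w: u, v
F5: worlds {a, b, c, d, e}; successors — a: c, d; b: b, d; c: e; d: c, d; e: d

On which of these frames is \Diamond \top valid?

F1, F2, F4, F5

This is the axiom for seriality; its first-order frame correspondent is \forall x \exists y Rxy.
F1: holds.
F2: holds.
F3: fails — world w2 has no successor.
F4: holds.
F5: holds.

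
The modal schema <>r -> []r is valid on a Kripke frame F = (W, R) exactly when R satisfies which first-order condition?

Suppose ◇r→□r is valid. Take Rxy, Rxz and set V(r)={y}. Then ◇r at x, so □r at x, so r at z, i.e. z=y.
The converse is a direct semantic check.
Frame condition: forall x forall y forall z (Rxy & Rxz -> y = z).

Partial functionality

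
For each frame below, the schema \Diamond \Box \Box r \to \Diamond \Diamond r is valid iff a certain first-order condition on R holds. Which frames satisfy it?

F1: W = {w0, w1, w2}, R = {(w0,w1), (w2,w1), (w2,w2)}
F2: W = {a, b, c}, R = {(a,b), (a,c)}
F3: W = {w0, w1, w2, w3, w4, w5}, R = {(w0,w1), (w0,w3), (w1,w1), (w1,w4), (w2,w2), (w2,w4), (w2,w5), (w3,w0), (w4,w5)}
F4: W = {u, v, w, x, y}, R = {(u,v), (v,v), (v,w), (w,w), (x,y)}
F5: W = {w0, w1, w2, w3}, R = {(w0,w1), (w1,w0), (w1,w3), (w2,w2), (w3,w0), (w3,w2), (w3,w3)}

F5

Frame correspondent (Sahlqvist): \forall x \forall y (xRy \to \exists w (y R^2 w \wedge x R^2 w)) — i.e. a generalized confluence (Geach) condition.
F1: fails — w0Rw1 but no w with w1R²w and w0R²w.
F2: fails — aRb but no w with bR²w and aR²w.
F3: fails — w1Rw4 but no w with w4R²w and w1R²w.
F4: fails — xRy but no t with yR²t and xR²t.
F5: holds.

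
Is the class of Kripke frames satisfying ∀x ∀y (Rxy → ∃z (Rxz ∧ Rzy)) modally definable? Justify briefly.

Definable; □□q → □q defines it

The condition is density. A defining modal formula is □□q → □q.
Suppose □□q→□q is valid. Take Rxy and set V(q)={w : xR²w}. Then □□q at x, so □q at x, so q at y, i.e. ∃z(Rxz∧Rzy).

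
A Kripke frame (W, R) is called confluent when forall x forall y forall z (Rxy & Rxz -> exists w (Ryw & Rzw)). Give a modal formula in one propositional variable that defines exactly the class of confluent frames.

◇□q → □◇q

A defining formula is ◇□q → □◇q (the .2 axiom).
Suppose ◇□q→□◇q is valid. Take Rxy, Rxz and set V(q)={w : Ryw}. Then □q at y so ◇□q at x, so □◇q at x, so ◇q at z, giving w with Rzw and Ryw.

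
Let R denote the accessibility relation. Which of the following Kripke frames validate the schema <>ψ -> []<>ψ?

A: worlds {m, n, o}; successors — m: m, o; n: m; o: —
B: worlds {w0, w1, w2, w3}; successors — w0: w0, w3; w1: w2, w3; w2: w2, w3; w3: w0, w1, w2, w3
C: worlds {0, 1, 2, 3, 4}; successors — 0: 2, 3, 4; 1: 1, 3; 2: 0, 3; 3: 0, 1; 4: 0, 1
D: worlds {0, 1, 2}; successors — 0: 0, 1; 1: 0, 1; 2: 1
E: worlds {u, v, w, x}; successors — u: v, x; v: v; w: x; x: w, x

D

Frame correspondent (Sahlqvist): forall x forall y forall z (Rxy & Rxz -> Ryz) — i.e. the Euclidean property.
A: fails — Rmo and Rmo but not Roo.
B: fails — Rw3w1 and Rw3w1 but not Rw1w1.
C: fails — R02 and R02 but not R22.
D: satisfies the condition.
E: fails — Ruv and Rux but not Rvx.
Valid on: D.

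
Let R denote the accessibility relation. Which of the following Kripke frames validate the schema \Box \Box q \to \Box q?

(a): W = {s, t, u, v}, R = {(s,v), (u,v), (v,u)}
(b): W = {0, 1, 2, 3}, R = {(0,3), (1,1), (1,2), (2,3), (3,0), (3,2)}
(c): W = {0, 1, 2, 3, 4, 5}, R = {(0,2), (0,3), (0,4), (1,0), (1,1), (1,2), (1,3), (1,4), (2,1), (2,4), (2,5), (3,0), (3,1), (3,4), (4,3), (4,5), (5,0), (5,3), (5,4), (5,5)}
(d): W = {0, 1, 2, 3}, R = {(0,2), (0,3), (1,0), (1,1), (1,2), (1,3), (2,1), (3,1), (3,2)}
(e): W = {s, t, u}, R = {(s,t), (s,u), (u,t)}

The schema corresponds to density: \forall x \forall y (Rxy \to \exists z (Rxz \wedge Rzy)).
(a): fails — Ruv but no z with Ruz and Rzv.
(b): fails — R32 but no z with R3z and Rz2.
(c): fails — R02 but no z with R0z and Rz2.
(d): fails — R03 but no z with R0z and Rz3.
(e): fails — Rsu but no z with Rsz and Rzu.

none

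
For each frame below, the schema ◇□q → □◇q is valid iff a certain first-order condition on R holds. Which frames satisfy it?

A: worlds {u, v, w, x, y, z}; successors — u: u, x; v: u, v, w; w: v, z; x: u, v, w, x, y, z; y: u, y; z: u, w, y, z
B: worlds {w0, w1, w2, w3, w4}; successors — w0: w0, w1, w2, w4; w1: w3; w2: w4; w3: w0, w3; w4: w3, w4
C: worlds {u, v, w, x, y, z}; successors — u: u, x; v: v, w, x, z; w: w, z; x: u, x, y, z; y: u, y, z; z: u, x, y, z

The schema corresponds to convergence: ∀x ∀y ∀z (Rxy ∧ Rxz → ∃w (Ryw ∧ Rzw)).
A: fails — Rvu and Rvw but u and w have no common successor.
B: fails — Rw0w1 and Rw0w0 but w1 and w0 have no common successor.
C: satisfies the condition.
Valid on: C.

C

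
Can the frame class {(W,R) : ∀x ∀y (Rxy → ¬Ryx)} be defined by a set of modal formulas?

Modal frame validity is preserved under surjective bounded morphisms.
The 5-cycle (worlds s,t,u,v,w with s→t→u→v→w→s) is asymmetric. Mapping every world to a single reflexive point • is a surjective bounded morphism, and the reflexive point is not asymmetric (R•• but asymmetry requires ¬R••).
Hence asymmetry is not modally definable.

Not modally definable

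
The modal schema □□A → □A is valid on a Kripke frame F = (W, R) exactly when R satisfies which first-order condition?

density: ∀x ∀y (Rxy → ∃z (Rxz ∧ Rzy))

Suppose □□A→□A is valid. Take Rxy and set V(A)={w : xR²w}. Then □□A at x, so □A at x, so A at y, i.e. ∃z(Rxz∧Rzy).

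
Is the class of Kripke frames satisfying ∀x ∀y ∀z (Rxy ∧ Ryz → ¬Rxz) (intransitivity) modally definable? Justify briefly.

If a class were modally definable it would be closed under surjective bounded morphisms (Goldblatt–Thomason).
The 3-cycle (worlds w0,w1,w2 with w0→w1→w2→w0) is intransitive. Mapping every world to a single reflexive point • is a surjective bounded morphism; the reflexive point is not intransitive (R••∧R•• but R••).
So the class is not modally definable.

No — not modally definable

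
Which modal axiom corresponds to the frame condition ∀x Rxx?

□q → q

This is reflexivity; the standard corresponding axiom is T: □q → q.
Suppose □q→q is valid. At any x set V(q)={w : Rxw}. Then □q holds at x, so q holds at x, i.e. Rxx.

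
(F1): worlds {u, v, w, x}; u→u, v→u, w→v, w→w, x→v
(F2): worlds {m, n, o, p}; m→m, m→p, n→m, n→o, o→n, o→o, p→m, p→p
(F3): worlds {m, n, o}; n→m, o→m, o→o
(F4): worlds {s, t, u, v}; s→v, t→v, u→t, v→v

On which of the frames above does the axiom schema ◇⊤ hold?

The schema corresponds to seriality: ∀x ∃y Rxy.
(F1): holds.
(F2): holds.
(F3): fails — world m has no successor.
(F4): holds.
Valid on: (F1), (F2), (F4).

(F1), (F2), (F4)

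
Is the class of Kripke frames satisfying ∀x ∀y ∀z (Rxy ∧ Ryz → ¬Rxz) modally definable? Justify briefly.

Not definable by any modal formula

If a class were modally definable it would be closed under surjective bounded morphisms (Goldblatt–Thomason).
The 7-cycle (worlds 0,1,2,3,4,5,6 with 0→1→2→3→4→5→6→0) is intransitive. Mapping every world to a single reflexive point • is a surjective bounded morphism; the reflexive point is not intransitive (R••∧R•• but R••).
So the class is not modally definable.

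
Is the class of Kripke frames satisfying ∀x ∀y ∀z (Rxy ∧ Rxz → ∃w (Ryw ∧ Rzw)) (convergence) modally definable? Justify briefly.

Yes: it is convergence, defined by the .2 schema ◇□p → □◇p.
Suppose ◇□p→□◇p is valid. Take Rxy, Rxz and set V(p)={w : Ryw}. Then □p at y so ◇□p at x, so □◇p at x, so ◇p at z, giving w with Rzw and Ryw.

Definable; ◇□p → □◇p defines it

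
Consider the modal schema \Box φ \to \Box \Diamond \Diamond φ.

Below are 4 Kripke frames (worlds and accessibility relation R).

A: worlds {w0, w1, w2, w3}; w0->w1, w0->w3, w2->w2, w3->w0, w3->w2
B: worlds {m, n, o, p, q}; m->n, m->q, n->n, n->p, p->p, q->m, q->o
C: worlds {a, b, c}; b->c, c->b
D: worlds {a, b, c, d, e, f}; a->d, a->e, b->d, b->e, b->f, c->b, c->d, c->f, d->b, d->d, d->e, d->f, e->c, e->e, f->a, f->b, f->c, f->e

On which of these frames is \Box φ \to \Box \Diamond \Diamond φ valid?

The schema corresponds to a generalized confluence (Geach) condition: \forall x \forall z (xRz \to \exists w (xRw \wedge z R^2 w)).
A: fails — w0Rw1 but no w with w0Rw and w1R²w.
B: fails — qRo but no w with qRw and oR²w.
C: ✓.
D: ✓.
Valid on: C, D.

C, D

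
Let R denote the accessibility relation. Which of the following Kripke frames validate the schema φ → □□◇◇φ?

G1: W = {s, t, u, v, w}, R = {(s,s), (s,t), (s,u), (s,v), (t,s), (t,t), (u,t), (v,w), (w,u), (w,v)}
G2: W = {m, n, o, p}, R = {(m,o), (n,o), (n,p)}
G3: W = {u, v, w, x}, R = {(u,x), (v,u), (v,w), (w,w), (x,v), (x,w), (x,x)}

Frame correspondent (Sahlqvist): ∀x ∀z (xR²z → ∃w (x = w ∧ zR²w)) — i.e. a generalized confluence (Geach) condition.
G1: fails — sR²v but no w* with s=w* and vR²w*.
G2: ✓.
G3: fails — uR²v but no t with u=t and vR²t.

G2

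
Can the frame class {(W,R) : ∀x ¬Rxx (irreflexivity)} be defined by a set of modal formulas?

Any modally definable frame class is closed under surjective bounded morphisms.
The 5-cycle (worlds s,t,u,v,w with s→t→u→v→w→s) is irreflexive, and the map sending every world to a single reflexive point • is a surjective bounded morphism (forth: every edge maps to (•,•); back: every world has a successor). So any modal formula valid on the 5-cycle is also valid on the reflexive point, which is not irreflexive.
So no modal formula (or set of formulas) defines exactly the irreflexive frames.

Not modally definable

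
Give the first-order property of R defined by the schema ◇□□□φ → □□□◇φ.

∀x ∀y ∀z ((xRy ∧ xR³z) → ∃w (yR³w ∧ zRw))

This is a Sahlqvist (Geach-type) schema ◇^1□^3φ → □^3◇^1φ.
Minimal-valuation argument: fix x; take any y with xR^1y and any z with xR^3z. Set V(φ) to the set of worlds R-reachable from y in exactly 3 steps. Then □^3φ holds at y, so the antecedent holds at x; validity forces ◇^1φ at z, giving a w with zR^1w and yR^3w.
First-order correspondent: ∀x ∀y ∀z ((xRy ∧ xR³z) → ∃w (yR³w ∧ zRw)).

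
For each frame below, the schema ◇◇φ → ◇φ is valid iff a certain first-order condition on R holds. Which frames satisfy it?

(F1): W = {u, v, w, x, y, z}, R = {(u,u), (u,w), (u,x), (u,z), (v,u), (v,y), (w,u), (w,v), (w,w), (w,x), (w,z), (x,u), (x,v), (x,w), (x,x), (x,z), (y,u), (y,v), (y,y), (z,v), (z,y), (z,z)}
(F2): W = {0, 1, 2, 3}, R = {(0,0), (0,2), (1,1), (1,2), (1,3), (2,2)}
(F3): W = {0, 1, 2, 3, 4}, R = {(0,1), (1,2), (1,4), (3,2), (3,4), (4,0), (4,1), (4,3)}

The schema corresponds to a generalized confluence (Geach) condition: ∀x ∀y (xR²y → ∃w (y = w ∧ xRw)).
(F1): fails — uR²v but no t with v=t and uRt.
(F2): ✓.
(F3): fails — 0R²2 but no w with 2=w and 0Rw.
Valid on: (F2).

(F2)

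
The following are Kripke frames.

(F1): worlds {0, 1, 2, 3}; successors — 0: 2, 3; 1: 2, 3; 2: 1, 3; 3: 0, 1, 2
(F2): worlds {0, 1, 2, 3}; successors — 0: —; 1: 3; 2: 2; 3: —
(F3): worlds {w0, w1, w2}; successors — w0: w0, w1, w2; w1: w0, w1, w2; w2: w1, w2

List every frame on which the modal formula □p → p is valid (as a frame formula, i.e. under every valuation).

Frame correspondent (Sahlqvist): ∀x Rxx — i.e. reflexivity.
(F1): fails — world 0 does not see itself.
(F2): fails — world 0 does not see itself.
(F3): ✓.
Valid on: (F3).

(F3)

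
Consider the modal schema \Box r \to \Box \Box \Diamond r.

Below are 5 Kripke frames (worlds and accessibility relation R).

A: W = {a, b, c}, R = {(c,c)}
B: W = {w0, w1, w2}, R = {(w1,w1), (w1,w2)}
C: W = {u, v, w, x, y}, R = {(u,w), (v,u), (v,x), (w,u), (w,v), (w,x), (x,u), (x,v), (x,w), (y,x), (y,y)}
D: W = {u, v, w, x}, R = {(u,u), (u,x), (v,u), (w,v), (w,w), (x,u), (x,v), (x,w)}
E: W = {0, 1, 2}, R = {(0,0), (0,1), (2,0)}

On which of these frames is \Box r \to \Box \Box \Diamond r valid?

The schema corresponds to a generalized confluence (Geach) condition: \forall x \forall z (x R^2 z \to \exists w (xRw \wedge zRw)).
A: condition met.
B: fails — w1R²w2 but no w with w1Rw and w2Rw.
C: fails — uR²v but no t with uRt and vRt.
D: fails — uR²w but no t with uRt and wRt.
E: fails — 0R²1 but no w with 0Rw and 1Rw.

A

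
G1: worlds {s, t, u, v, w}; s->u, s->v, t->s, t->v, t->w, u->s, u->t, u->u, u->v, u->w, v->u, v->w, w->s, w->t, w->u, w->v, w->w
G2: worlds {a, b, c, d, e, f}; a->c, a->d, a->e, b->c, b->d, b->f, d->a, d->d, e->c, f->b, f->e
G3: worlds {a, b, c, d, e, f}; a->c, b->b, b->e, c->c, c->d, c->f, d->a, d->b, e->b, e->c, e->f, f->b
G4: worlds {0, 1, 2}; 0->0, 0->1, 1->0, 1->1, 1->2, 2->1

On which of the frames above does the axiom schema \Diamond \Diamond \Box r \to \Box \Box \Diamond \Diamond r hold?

G1, G4

The schema corresponds to a generalized confluence (Geach) condition: \forall x \forall y \forall z ((x R^2 y \wedge x R^2 z) \to \exists w (yRw \wedge z R^2 w)).
G1: satisfies the condition.
G2: fails — aR²a, aR²c but no w with aRw and cR²w.
G3: fails — aR²c, aR²f but no w with cRw and fR²w.
G4: satisfies the condition.
Valid on: G1, G4.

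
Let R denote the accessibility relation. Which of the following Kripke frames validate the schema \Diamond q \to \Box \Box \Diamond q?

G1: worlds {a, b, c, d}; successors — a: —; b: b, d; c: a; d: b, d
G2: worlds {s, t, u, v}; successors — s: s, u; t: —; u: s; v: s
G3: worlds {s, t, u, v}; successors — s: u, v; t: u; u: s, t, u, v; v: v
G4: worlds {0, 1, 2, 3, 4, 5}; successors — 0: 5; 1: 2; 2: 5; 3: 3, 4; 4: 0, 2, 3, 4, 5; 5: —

G1

This is the axiom for a generalized confluence (Geach) condition; its first-order frame correspondent is \forall x \forall y \forall z ((xRy \wedge x R^2 z) \to \exists w (y = w \wedge zRw)).
G1: holds.
G2: fails — sRu, sR²u but no w with u=w and uRw.
G3: fails — sRu, sR²v but no w with u=w and vRw.
G4: fails — 1R2, 1R²5 but no w with 2=w and 5Rw.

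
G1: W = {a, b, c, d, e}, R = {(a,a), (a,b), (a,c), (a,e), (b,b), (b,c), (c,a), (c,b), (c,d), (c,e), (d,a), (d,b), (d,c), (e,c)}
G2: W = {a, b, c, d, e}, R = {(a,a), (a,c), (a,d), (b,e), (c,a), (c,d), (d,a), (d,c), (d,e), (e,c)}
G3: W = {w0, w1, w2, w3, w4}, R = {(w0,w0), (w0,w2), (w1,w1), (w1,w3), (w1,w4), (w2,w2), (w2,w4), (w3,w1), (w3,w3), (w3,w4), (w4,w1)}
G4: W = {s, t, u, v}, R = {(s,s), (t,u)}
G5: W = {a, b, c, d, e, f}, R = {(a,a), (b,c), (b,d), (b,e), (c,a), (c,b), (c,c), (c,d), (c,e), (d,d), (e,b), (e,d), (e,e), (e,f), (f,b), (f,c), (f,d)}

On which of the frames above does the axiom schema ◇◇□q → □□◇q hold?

This is the axiom for a generalized confluence (Geach) condition; its first-order frame correspondent is ∀x ∀y ∀z ((xR²y ∧ xR²z) → ∃w (yRw ∧ zRw)).
G1: fails — aR²c, aR²e but no w with cRw and eRw.
G2: fails — aR²c, aR²e but no w with cRw and eRw.
G3: fails — w0R²w0, w0R²w4 but no w with w0Rw and w4Rw.
G4: condition met.
G5: fails — bR²a, bR²b but no w with aRw and bRw.
Valid on: G4.

G4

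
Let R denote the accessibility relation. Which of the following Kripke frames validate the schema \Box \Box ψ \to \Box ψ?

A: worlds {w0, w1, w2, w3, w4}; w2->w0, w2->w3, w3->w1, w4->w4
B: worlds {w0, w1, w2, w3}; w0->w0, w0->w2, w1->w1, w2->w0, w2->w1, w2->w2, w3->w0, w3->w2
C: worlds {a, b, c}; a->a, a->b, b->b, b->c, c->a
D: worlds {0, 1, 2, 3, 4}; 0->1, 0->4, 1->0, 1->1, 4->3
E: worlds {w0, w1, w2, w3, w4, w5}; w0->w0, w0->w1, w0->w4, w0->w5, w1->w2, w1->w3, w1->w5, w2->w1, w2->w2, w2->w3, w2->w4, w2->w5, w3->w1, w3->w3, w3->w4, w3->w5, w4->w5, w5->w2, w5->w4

The schema corresponds to density: \forall x \forall y (Rxy \to \exists z (Rxz \wedge Rzy)).
A: fails — Rw3w1 but no z with Rw3z and Rzw1.
B: ✓.
C: ✓.
D: fails — R43 but no z with R4z and Rz3.
E: fails — Rw4w5 but no z with Rw4z and Rzw5.
Valid on: B, C.

B, C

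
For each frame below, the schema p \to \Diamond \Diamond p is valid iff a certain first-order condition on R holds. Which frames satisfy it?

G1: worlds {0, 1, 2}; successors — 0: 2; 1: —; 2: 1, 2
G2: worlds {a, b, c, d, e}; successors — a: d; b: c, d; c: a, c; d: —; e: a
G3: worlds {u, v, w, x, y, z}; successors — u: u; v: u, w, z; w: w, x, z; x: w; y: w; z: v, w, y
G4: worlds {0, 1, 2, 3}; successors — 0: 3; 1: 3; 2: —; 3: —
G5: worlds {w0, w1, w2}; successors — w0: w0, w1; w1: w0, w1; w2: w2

G5

The schema corresponds to a generalized confluence (Geach) condition: \forall x \exists w (x = w \wedge x R^2 w).
G1: fails — at 0 but no w with 0=w and 0R²w.
G2: fails — at a but no w with a=w and aR²w.
G3: fails — at y but no t with y=t and yR²t.
G4: fails — at 0 but no w with 0=w and 0R²w.
G5: satisfies the condition.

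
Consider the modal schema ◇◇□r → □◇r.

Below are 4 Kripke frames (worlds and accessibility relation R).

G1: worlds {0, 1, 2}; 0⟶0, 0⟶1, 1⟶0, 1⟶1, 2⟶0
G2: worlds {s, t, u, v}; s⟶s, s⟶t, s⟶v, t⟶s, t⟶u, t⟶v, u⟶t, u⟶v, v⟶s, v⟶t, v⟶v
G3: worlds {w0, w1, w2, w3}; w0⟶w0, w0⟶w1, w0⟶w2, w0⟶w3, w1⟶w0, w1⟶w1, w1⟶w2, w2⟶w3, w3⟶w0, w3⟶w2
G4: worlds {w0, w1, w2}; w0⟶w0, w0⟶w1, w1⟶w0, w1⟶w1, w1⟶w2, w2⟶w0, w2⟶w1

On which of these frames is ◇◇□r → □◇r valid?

Frame correspondent (Sahlqvist): ∀x ∀y ∀z ((xR²y ∧ xRz) → ∃w (yRw ∧ zRw)) — i.e. a generalized confluence (Geach) condition.
G1: condition met.
G2: condition met.
G3: fails — w0R²w1, w0Rw2 but no w with w1Rw and w2Rw.
G4: condition met.
Valid on: G1, G2, G4.

G1, G2, G4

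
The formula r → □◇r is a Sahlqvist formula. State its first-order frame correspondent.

symmetry: ∀x ∀y (Rxy → Ryx)

Suppose r→□◇r is valid. Take Rxy and set V(r)={x}. Then r at x, so □◇r at x, so ◇r at y, so some z with Ryz has r; z=x, i.e. Ryx.
The converse is a direct semantic check.
So the correspondent is symmetry.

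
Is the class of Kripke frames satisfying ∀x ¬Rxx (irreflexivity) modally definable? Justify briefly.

Modal frame validity is preserved under surjective bounded morphisms.
The 2-cycle (worlds a,b with a→b→a) is irreflexive, and the map sending every world to a single reflexive point • is a surjective bounded morphism (forth: every edge maps to (•,•); back: every world has a successor). So any modal formula valid on the 2-cycle is also valid on the reflexive point, which is not irreflexive.
Hence irreflexivity is not modally definable.

No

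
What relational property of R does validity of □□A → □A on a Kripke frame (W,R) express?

density

Suppose □□A→□A is valid. Take Rxy and set V(A)={w : xR²w}. Then □□A at x, so □A at x, so A at y, i.e. ∃z(Rxz∧Rzy).
Conversely, on a frame with density the schema holds at every world under every valuation.
So the correspondent is density.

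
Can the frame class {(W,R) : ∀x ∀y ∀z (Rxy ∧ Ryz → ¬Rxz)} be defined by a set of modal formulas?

No — not modally definable

Any modally definable frame class is closed under surjective bounded morphisms.
The 3-cycle (worlds s,t,u with s→t→u→s) is intransitive. Mapping every world to a single reflexive point • is a surjective bounded morphism; the reflexive point is not intransitive (R••∧R•• but R••).
Hence intransitivity is not modally definable.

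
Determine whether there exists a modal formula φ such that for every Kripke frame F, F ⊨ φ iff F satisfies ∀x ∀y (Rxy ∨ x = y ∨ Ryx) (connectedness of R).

No

Modal frame validity is preserved under disjoint unions.
Take 3 disjoint single-world reflexive frames: each is trivially connected, but their disjoint union has 3 worlds with no edge between distinct components, so it is not connected.
Hence connectedness of R is not modally definable.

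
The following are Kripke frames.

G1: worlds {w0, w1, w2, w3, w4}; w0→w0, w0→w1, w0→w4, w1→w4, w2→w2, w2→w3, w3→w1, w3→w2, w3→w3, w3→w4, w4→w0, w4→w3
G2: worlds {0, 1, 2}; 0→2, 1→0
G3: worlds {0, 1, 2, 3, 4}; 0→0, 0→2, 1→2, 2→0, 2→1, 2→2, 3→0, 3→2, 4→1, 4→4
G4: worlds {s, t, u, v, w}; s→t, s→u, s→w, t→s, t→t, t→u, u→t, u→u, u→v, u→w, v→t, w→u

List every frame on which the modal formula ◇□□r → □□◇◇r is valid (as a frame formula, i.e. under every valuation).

Frame correspondent (Sahlqvist): ∀x ∀y ∀z ((xRy ∧ xR²z) → ∃w (yR²w ∧ zR²w)) — i.e. a generalized confluence (Geach) condition.
G1: holds.
G2: fails — 1R0, 1R²2 but no w with 0R²w and 2R²w.
G3: holds.
G4: holds.
Valid on: G1, G3, G4.

G1, G3, G4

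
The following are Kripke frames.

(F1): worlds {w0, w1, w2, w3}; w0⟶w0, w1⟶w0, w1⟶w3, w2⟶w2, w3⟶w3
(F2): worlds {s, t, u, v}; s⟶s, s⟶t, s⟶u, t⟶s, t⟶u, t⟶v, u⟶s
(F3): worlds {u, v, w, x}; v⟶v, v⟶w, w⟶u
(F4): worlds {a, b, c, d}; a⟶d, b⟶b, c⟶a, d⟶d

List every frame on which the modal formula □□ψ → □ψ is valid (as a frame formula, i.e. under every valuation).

(F1)

This is the axiom for density; its first-order frame correspondent is ∀x ∀y (Rxy → ∃z (Rxz ∧ Rzy)).
(F1): holds.
(F2): fails — Rtv but no z with Rtz and Rzv.
(F3): fails — Rwu but no z with Rwz and Rzu.
(F4): fails — Rca but no z with Rcz and Rza.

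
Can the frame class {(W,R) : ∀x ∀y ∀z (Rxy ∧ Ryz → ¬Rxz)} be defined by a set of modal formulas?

Any modally definable frame class is closed under surjective bounded morphisms.
The 5-cycle (worlds w0,w1,w2,w3,w4 with w0→w1→w2→w3→w4→w0) is intransitive. Mapping every world to a single reflexive point • is a surjective bounded morphism; the reflexive point is not intransitive (R••∧R•• but R••).
Hence intransitivity is not modally definable.

Not modally definable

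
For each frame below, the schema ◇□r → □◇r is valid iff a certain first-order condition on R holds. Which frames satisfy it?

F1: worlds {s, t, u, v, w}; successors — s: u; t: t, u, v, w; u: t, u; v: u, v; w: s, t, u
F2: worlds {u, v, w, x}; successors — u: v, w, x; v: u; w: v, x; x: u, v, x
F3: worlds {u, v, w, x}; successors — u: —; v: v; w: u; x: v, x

This is the axiom for convergence; its first-order frame correspondent is ∀x ∀y ∀z (Rxy ∧ Rxz → ∃w (Ryw ∧ Rzw)).
F1: condition met.
F2: fails — Ruv and Ruw but v and w have no common successor.
F3: fails — Rwu and Rwu but u and u have no common successor.

F1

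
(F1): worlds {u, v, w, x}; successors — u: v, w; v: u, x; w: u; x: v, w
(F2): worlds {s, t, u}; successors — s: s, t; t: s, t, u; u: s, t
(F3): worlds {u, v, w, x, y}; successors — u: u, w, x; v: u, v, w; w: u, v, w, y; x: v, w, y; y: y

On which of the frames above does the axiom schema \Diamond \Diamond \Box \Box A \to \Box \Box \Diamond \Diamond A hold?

The schema corresponds to a generalized confluence (Geach) condition: \forall x \forall y \forall z ((x R^2 y \wedge x R^2 z) \to \exists w (y R^2 w \wedge z R^2 w)).
(F1): holds.
(F2): holds.
(F3): holds.
Valid on: (F1), (F2), (F3).

(F1), (F2), (F3)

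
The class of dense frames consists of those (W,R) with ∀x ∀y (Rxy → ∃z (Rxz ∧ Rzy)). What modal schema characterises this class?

□□p → □p

This is density; the standard corresponding axiom is C4: □□p → □p.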